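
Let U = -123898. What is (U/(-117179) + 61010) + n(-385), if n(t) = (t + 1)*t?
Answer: 24472958048/117179 ≈ 2.0885e+5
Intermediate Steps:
n(t) = t*(1 + t) (n(t) = (1 + t)*t = t*(1 + t))
(U/(-117179) + 61010) + n(-385) = (-123898/(-117179) + 61010) - 385*(1 - 385) = (-123898*(-1/117179) + 61010) - 385*(-384) = (123898/117179 + 61010) + 147840 = 7149214688/117179 + 147840 = 24472958048/117179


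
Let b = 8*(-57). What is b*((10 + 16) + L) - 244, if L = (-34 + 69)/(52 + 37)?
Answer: -1092860/89 ≈ -12279.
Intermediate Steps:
b = -456
L = 35/89 ≈ 0.39326
b*((10 + 16) + L) - 244 = -456*((10 + 16) + 35/89) - 244 = -456*(26 + 35/89) - 244 = -456*2349/89 - 244 = -1071144/89 - 244 = -1092860/89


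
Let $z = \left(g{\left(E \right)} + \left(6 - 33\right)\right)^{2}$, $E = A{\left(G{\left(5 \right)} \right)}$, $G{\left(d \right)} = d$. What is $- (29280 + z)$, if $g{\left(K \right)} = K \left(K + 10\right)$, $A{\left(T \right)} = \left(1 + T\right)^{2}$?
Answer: $-2682921$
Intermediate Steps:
$E = 36$ ($E = \left(1 + 5\right)^{2} = 6^{2} = 36$)
$g{\left(K \right)} = K \left(10 + K\right)$
$z = 2653641$ ($z = \left(36 \left(10 + 36\right) + \left(6 - 33\right)\right)^{2} = \left(36 \cdot 46 - 27\right)^{2} = \left(1656 - 27\right)^{2} = 1629^{2} = 2653641$)
$- (29280 + z) = - (29280 + 2653641) = \left(-1\right) 2682921 = -2682921$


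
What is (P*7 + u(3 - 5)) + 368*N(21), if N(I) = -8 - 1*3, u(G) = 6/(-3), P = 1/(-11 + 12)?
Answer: -4043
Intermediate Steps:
P = 1 (P = 1/1 = 1)
u(G) = -2 (u(G) = 6*(-⅓) = -2)
N(I) = -11 (N(I) = -8 - 3 = -11)
(P*7 + u(3 - 5)) + 368*N(21) = (1*7 - 2) + 368*(-11) = (7 - 2) - 4048 = 5 - 4048 = -4043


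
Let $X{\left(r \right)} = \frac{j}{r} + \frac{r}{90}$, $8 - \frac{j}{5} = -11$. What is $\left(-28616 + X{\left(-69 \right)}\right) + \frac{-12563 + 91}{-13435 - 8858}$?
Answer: $- \frac{146733514129}{5127390} \approx -28618.0$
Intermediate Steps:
$j = 95$ ($j = 40 - -55 = 40 + 55 = 95$)
$X{\left(r \right)} = \frac{95}{r} + \frac{r}{90}$
$\left(-28616 + X{\left(-69 \right)}\right) + \frac{-12563 + 91}{-13435 - 8858} = \left(-28616 + \left(\frac{95}{-69} + \frac{1}{90} \left(-69\right)\right)\right) + \frac{-12563 + 91}{-13435 - 8858} = \left(-28616 + \left(95 \left(- \frac{1}{69}\right) - \frac{23}{30}\right)\right) - \frac{12472}{-22293} = \left(-28616 - \frac{493}{230}\right) - - \frac{12472}{22293} = \left(-28616 - \frac{493}{230}\right) + \frac{12472}{22293} = - \frac{6582173}{230} + \frac{12472}{22293} = - \frac{146733514129}{5127390}$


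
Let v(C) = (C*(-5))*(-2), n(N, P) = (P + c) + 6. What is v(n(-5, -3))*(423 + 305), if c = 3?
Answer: 43680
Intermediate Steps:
n(N, P) = 9 + P (n(N, P) = (P + 3) + 6 = (3 + P) + 6 = 9 + P)
v(C) = 10*C (v(C) = -5*C*(-2) = 10*C)
v(n(-5, -3))*(423 + 305) = (10*(9 - 3))*(423 + 305) = (10*6)*728 = 60*728 = 43680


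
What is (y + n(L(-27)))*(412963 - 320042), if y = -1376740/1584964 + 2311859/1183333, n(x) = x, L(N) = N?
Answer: -1129095014174878057/468885051253 ≈ -2.4080e+6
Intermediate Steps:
y = 508767853414/468885051253 (y = -1376740*1/1584964 + 2311859*(1/1183333) = -344185/396241 + 2311859/1183333 = 508767853414/468885051253 ≈ 1.0851)
(y + n(L(-27)))*(412963 - 320042) = (508767853414/468885051253 - 27)*(412963 - 320042) = -12151128530417/468885051253*92921 = -1129095014174878057/468885051253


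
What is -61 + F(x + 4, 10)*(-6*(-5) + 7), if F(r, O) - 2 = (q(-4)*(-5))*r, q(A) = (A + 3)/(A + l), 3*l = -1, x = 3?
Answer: -3716/13 ≈ -285.85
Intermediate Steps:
l = -1/3 (l = (1/3)*(-1) = -1/3 ≈ -0.33333)
q(A) = (3 + A)/(-1/3 + A) (q(A) = (A + 3)/(A - 1/3) = (3 + A)/(-1/3 + A))
F(r, O) = 2 - 15*r/13 (F(r, O) = 2 + ((3*(3 - 4)/(-1 + 3*(-4)))*(-5))*r = 2 + ((3*(-1)/(-1 - 12))*(-5))*r = 2 + ((3*(-1)/(-13))*(-5))*r = 2 + ((3*(-1/13)*(-1))*(-5))*r = 2 + ((3/13)*(-5))*r = 2 - 15*r/13)
-61 + F(x + 4, 10)*(-6*(-5) + 7) = -61 + (2 - 15*(3 + 4)/13)*(-6*(-5) + 7) = -61 + (2 - 15/13*7)*(30 + 7) = -61 + (2 - 105/13)*37 = -61 - 79/13*37 = -61 - 2923/13 = -3716/13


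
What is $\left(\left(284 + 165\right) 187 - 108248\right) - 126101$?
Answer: $-150386$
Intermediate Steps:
$\left(\left(284 + 165\right) 187 - 108248\right) - 126101 = \left(449 \cdot 187 - 108248\right) - 126101 = \left(83963 - 108248\right) - 126101 = -24285 - 126101 = -150386$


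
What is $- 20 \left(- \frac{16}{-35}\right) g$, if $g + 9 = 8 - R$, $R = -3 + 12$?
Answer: $\frac{640}{7} \approx 91.429$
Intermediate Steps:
$R = 9$
$g = -10$ ($g = -9 + \left(8 - 9\right) = -9 - 1 = -10$)
$- 20 \left(- \frac{16}{-35}\right) g = - 20 \left(- \frac{16}{-35}\right) \left(-10\right) = - 20 \left(\left(-16\right) \left(- \frac{1}{35}\right)\right) \left(-10\right) = \left(-20\right) \frac{16}{35} \left(-10\right) = \left(- \frac{64}{7}\right) \left(-10\right) = \frac{640}{7}$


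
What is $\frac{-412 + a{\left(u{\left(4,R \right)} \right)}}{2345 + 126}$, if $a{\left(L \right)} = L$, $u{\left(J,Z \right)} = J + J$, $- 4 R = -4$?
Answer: $- \frac{404}{2471} \approx -0.1635$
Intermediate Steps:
$R = 1$ ($R = \left(- \frac{1}{4}\right) \left(-4\right) = 1$)
$u{\left(J,Z \right)} = 2 J$
$\frac{-412 + a{\left(u{\left(4,R \right)} \right)}}{2345 + 126} = \frac{-412 + 2 \cdot 4}{2345 + 126} = \frac{-412 + 8}{2471} = \left(-404\right) \frac{1}{2471} = - \frac{404}{2471}$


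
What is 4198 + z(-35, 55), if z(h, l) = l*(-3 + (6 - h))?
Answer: 6288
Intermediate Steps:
z(h, l) = l*(3 - h)
4198 + z(-35, 55) = 4198 + 55*(3 - 1*(-35)) = 4198 + 55*(3 + 35) = 4198 + 55*38 = 4198 + 2090 = 6288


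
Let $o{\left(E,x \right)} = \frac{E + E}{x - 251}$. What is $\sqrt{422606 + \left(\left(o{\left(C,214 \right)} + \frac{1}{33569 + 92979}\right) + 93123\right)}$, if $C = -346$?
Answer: $\frac{3 \sqrt{314086175402573337}}{2341138} \approx 718.16$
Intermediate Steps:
$o{\left(E,x \right)} = \frac{2 E}{-251 + x}$
$\sqrt{422606 + \left(\left(o{\left(C,214 \right)} + \frac{1}{33569 + 92979}\right) + 93123\right)} = \sqrt{422606 + \left(\left(2 \left(-346\right) \frac{1}{-251 + 214} + \frac{1}{33569 + 92979}\right) + 93123\right)} = \sqrt{422606 + \left(\left(2 \left(-346\right) \frac{1}{-37} + \frac{1}{126548}\right) + 93123\right)} = \sqrt{422606 + \left(\left(2 \left(-346\right) \left(- \frac{1}{37}\right) + \frac{1}{126548}\right) + 93123\right)} = \sqrt{422606 + \left(\left(\frac{692}{37} + \frac{1}{126548}\right) + 93123\right)} = \sqrt{422606 + \left(\frac{87571253}{4682276} + 93123\right)} = \sqrt{422606 + \frac{436115159201}{4682276}} = \sqrt{\frac{2414873090457}{4682276}} = \frac{3 \sqrt{314086175402573337}}{2341138}$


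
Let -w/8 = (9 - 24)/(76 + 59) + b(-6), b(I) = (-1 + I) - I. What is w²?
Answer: 6400/81 ≈ 79.012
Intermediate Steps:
b(I) = -1
w = 80/9 (w = -8*((9 - 24)/(76 + 59) - 1) = -8*(-15/135 - 1) = -8*(-15*1/135 - 1) = -8*(-⅑ - 1) = -8*(-10/9) = 80/9 ≈ 8.8889)
w² = (80/9)² = 6400/81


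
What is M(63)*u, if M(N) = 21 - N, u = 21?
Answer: -882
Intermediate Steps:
M(63)*u = (21 - 1*63)*21 = (21 - 63)*21 = -42*21 = -882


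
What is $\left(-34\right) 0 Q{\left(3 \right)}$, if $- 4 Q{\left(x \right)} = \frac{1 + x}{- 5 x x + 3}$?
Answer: $0$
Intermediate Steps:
$Q{\left(x \right)} = - \frac{1 + x}{4 \left(3 - 5 x^{2}\right)}$ ($Q{\left(x \right)} = - \frac{\left(1 + x\right) \frac{1}{- 5 x x + 3}}{4} = - \frac{\left(1 + x\right) \frac{1}{- 5 x^{2} + 3}}{4} = - \frac{\left(1 + x\right) \frac{1}{3 - 5 x^{2}}}{4} = - \frac{\frac{1}{3 - 5 x^{2}} \left(1 + x\right)}{4} = - \frac{1 + x}{4 \left(3 - 5 x^{2}\right)}$)
$\left(-34\right) 0 Q{\left(3 \right)} = \left(-34\right) 0 \frac{1 + 3}{4 \left(-3 + 5 \cdot 3^{2}\right)} = 0 \cdot \frac{1}{4} \frac{1}{-3 + 5 \cdot 9} \cdot 4 = 0 \cdot \frac{1}{4} \frac{1}{-3 + 45} \cdot 4 = 0 \cdot \frac{1}{4} \cdot \frac{1}{42} \cdot 4 = 0 \cdot \frac{1}{42} = 0$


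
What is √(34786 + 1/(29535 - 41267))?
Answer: √1196984726483/5866 ≈ 186.51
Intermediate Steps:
√(34786 + 1/(29535 - 41267)) = √(34786 + 1/(-11732)) = √(34786 - 1/11732) = √(408109351/11732) = √1196984726483/5866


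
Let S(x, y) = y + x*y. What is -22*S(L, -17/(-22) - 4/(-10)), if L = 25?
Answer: -3354/5 ≈ -670.80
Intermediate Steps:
-22*S(L, -17/(-22) - 4/(-10)) = -22*(-17/(-22) - 4/(-10))*(1 + 25) = -22*(-17*(-1/22) - 4*(-1/10))*26 = -22*(17/22 + 2/5)*26 = -129*26/5 = -22*1677/55 = -3354/5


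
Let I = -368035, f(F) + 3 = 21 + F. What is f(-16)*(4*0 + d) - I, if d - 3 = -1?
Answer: 368039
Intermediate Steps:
f(F) = 18 + F (f(F) = -3 + (21 + F) = 18 + F)
d = 2 (d = 3 - 1 = 2)
f(-16)*(4*0 + d) - I = (18 - 16)*(4*0 + 2) - 1*(-368035) = 2*(0 + 2) + 368035 = 2*2 + 368035 = 4 + 368035 = 368039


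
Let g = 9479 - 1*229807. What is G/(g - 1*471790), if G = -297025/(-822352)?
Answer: -297025/569164621536 ≈ -5.2186e-7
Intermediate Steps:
G = 297025/822352 (G = -297025*(-1/822352) = 297025/822352 ≈ 0.36119)
g = -220328 (g = 9479 - 229807 = -220328)
G/(g - 1*471790) = 297025/(822352*(-220328 - 1*471790)) = 297025/(822352*(-220328 - 471790)) = (297025/822352)/(-692118) = (297025/822352)*(-1/692118) = -297025/569164621536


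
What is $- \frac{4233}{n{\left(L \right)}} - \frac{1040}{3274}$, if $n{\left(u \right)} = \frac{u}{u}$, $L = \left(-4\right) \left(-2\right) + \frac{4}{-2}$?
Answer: $- \frac{6929941}{1637} \approx -4233.3$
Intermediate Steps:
$L = 6$ ($L = 8 + 4 \left(- \frac{1}{2}\right) = 8 - 2 = 6$)
$n{\left(u \right)} = 1$
$- \frac{4233}{n{\left(L \right)}} - \frac{1040}{3274} = - \frac{4233}{1} - \frac{1040}{3274} = \left(-4233\right) 1 - \frac{520}{1637} = -4233 - \frac{520}{1637} = - \frac{6929941}{1637}$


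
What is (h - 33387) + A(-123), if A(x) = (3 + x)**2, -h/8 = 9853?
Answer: -97811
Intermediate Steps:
h = -78824 (h = -8*9853 = -78824)
(h - 33387) + A(-123) = (-78824 - 33387) + (3 - 123)**2 = -112211 + (-120)**2 = -112211 + 14400 = -97811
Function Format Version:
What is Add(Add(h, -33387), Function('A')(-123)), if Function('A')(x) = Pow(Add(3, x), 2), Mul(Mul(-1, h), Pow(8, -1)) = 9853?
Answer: -97811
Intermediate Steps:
h = -78824 (h = Mul(-8, 9853) = -78824)
Add(Add(h, -33387), Function('A')(-123)) = Add(Add(-78824, -33387), Pow(Add(3, -123), 2)) = Add(-112211, Pow(-120, 2)) = Add(-112211, 14400) = -97811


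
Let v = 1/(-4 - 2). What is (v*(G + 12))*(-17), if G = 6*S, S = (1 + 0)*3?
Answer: 85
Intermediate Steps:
S = 3 (S = 1*3 = 3)
v = -⅙ (v = 1/(-6) = -⅙ ≈ -0.16667)
G = 18 (G = 6*3 = 18)
(v*(G + 12))*(-17) = -(18 + 12)/6*(-17) = -⅙*30*(-17) = -5*(-17) = 85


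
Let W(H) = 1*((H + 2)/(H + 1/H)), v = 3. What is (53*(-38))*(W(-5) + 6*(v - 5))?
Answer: 299079/13 ≈ 23006.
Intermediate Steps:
W(H) = (2 + H)/(H + 1/H) (W(H) = 1*((2 + H)/(H + 1/H)) = (2 + H)/(H + 1/H))
(53*(-38))*(W(-5) + 6*(v - 5)) = (53*(-38))*(-5*(2 - 5)/(1 + (-5)**2) + 6*(3 - 5)) = -2014*(-5*(-3)/(1 + 25) + 6*(-2)) = -2014*(-5*(-3)/26 - 12) = -2014*(-5*1/26*(-3) - 12) = -2014*(15/26 - 12) = -2014*(-297/26) = 299079/13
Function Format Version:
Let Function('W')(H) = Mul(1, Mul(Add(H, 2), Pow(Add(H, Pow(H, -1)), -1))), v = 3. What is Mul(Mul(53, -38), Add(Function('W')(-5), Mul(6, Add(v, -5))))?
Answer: Rational(299079, 13) ≈ 23006.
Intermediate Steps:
Function('W')(H) = Mul(Pow(Add(H, Pow(H, -1)), -1), Add(2, H)) (Function('W')(H) = Mul(1, Mul(Add(2, H), Pow(Add(H, Pow(H, -1)), -1))) = Mul(1, Mul(Pow(Add(H, Pow(H, -1)), -1), Add(2, H))) = Mul(Pow(Add(H, Pow(H, -1)), -1), Add(2, H)))
Mul(Mul(53, -38), Add(Function('W')(-5), Mul(6, Add(v, -5)))) = Mul(Mul(53, -38), Add(Mul(-5, Pow(Add(1, Pow(-5, 2)), -1), Add(2, -5)), Mul(6, Add(3, -5)))) = Mul(-2014, Add(Mul(-5, Pow(Add(1, 25), -1), -3), Mul(6, -2))) = Mul(-2014, Add(Mul(-5, Pow(26, -1), -3), -12)) = Mul(-2014, Add(Mul(-5, Rational(1, 26), -3), -12)) = Mul(-2014, Add(Rational(15, 26), -12)) = Mul(-2014, Rational(-297, 26)) = Rational(299079, 13)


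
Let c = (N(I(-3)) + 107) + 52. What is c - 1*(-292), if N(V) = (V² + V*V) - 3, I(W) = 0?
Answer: 448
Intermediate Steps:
N(V) = -3 + 2*V² (N(V) = (V² + V²) - 3 = 2*V² - 3 = -3 + 2*V²)
c = 156 (c = ((-3 + 2*0²) + 107) + 52 = ((-3 + 2*0) + 107) + 52 = ((-3 + 0) + 107) + 52 = (-3 + 107) + 52 = 104 + 52 = 156)
c - 1*(-292) = 156 - 1*(-292) = 156 + 292 = 448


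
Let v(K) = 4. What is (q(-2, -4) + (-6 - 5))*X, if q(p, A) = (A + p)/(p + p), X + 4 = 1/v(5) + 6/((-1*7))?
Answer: 2451/56 ≈ 43.768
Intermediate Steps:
X = -129/28 (X = -4 + (1/4 + 6/((-1*7))) = -4 + (1*(¼) + 6/(-7)) = -4 + (¼ + 6*(-⅐)) = -4 + (¼ - 6/7) = -4 - 17/28 = -129/28 ≈ -4.6071)
q(p, A) = (A + p)/(2*p) (q(p, A) = (A + p)/((2*p)) = (A + p)*(1/(2*p)) = (A + p)/(2*p))
(q(-2, -4) + (-6 - 5))*X = ((½)*(-4 - 2)/(-2) + (-6 - 5))*(-129/28) = ((½)*(-½)*(-6) - 11)*(-129/28) = (3/2 - 11)*(-129/28) = -19/2*(-129/28) = 2451/56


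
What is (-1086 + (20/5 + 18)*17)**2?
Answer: 506944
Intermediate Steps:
(-1086 + (20/5 + 18)*17)**2 = (-1086 + (20*(1/5) + 18)*17)**2 = (-1086 + (4 + 18)*17)**2 = (-1086 + 22*17)**2 = (-1086 + 374)**2 = (-712)**2 = 506944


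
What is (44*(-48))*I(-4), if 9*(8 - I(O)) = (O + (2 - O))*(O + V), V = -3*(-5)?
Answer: -35200/3 ≈ -11733.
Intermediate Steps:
V = 15
I(O) = 14/3 - 2*O/9 (I(O) = 8 - (O + (2 - O))*(O + 15)/9 = 8 - 2*(15 + O)/9 = 8 - (30 + 2*O)/9 = 8 + (-10/3 - 2*O/9) = 14/3 - 2*O/9)
(44*(-48))*I(-4) = (44*(-48))*(14/3 - 2/9*(-4)) = -2112*(14/3 + 8/9) = -2112*50/9 = -35200/3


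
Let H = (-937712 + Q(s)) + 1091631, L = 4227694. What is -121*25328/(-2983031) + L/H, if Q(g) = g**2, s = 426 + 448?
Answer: 15424097583474/2737810936645 ≈ 5.6337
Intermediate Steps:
s = 874
H = 917795 (H = (-937712 + 874**2) + 1091631 = (-937712 + 763876) + 1091631 = -173836 + 1091631 = 917795)
-121*25328/(-2983031) + L/H = -121*25328/(-2983031) + 4227694/917795 = -3064688*(-1/2983031) + 4227694*(1/917795) = 3064688/2983031 + 4227694/917795 = 15424097583474/2737810936645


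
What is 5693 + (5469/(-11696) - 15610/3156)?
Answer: 52485865111/9228144 ≈ 5687.6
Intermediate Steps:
5693 + (5469/(-11696) - 15610/3156) = 5693 + (5469*(-1/11696) - 15610*1/3156) = 5693 + (-5469/11696 - 7805/1578) = 5693 - 49958681/9228144 = 52485865111/9228144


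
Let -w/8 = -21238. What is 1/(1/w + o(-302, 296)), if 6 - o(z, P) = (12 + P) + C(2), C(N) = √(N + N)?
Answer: -169904/51650815 ≈ -0.0032895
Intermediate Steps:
C(N) = √2*√N (C(N) = √(2*N) = √2*√N)
w = 169904 (w = -8*(-21238) = 169904)
o(z, P) = -8 - P (o(z, P) = 6 - ((12 + P) + √2*√2) = 6 - ((12 + P) + 2) = 6 - (14 + P) = 6 + (-14 - P) = -8 - P)
1/(1/w + o(-302, 296)) = 1/(1/169904 + (-8 - 1*296)) = 1/(1/169904 + (-8 - 296)) = 1/(1/169904 - 304) = 1/(-51650815/169904) = -169904/51650815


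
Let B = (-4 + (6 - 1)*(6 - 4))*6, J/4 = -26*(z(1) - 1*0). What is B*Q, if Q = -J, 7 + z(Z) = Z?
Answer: -22464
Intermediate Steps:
z(Z) = -7 + Z
J = 624 (J = 4*(-26*((-7 + 1) - 1*0)) = 4*(-26*(-6 + 0)) = 4*(-26*(-6)) = 4*156 = 624)
B = 36 (B = (-4 + 5*2)*6 = (-4 + 10)*6 = 6*6 = 36)
Q = -624 (Q = -1*624 = -624)
B*Q = 36*(-624) = -22464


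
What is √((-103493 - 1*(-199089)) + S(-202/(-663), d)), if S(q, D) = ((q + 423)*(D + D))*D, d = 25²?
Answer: √145410468694374/663 ≈ 18188.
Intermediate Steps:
d = 625
S(q, D) = 2*D²*(423 + q) (S(q, D) = ((423 + q)*(2*D))*D = (2*D*(423 + q))*D = 2*D²*(423 + q))
√((-103493 - 1*(-199089)) + S(-202/(-663), d)) = √((-103493 - 1*(-199089)) + 2*625²*(423 - 202/(-663))) = √((-103493 + 199089) + 2*390625*(423 - 202*(-1/663))) = √(95596 + 2*390625*(423 + 202/663)) = √(95596 + 2*390625*(280651/663)) = √(95596 + 219258593750/663) = √(219321973898/663) = √145410468694374/663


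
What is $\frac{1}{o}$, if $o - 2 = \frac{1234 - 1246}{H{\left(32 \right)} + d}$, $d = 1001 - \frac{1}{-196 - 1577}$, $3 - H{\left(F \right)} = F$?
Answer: $\frac{1723357}{3425438} \approx 0.50311$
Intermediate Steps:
$H{\left(F \right)} = 3 - F$
$d = \frac{1774774}{1773}$ ($d = 1001 - \frac{1}{-1773} = 1001 - - \frac{1}{1773} = 1001 + \frac{1}{1773} = \frac{1774774}{1773} \approx 1001.0$)
$o = \frac{3425438}{1723357}$ ($o = 2 + \frac{1234 - 1246}{\left(3 - 32\right) + \frac{1774774}{1773}} = 2 - \frac{12}{\left(3 - 32\right) + \frac{1774774}{1773}} = 2 - \frac{12}{-29 + \frac{1774774}{1773}} = 2 - \frac{12}{\frac{1723357}{1773}} = 2 - \frac{21276}{1723357} = \frac{3425438}{1723357} \approx 1.9877$)
$\frac{1}{o} = \frac{1}{\frac{3425438}{1723357}} = \frac{1723357}{3425438}$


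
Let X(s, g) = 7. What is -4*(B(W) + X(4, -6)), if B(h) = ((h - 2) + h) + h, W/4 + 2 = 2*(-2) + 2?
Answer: 172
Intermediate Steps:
W = -16 (W = -8 + 4*(2*(-2) + 2) = -8 + 4*(-4 + 2) = -8 + 4*(-2) = -8 - 8 = -16)
B(h) = -2 + 3*h (B(h) = ((-2 + h) + h) + h = (-2 + 2*h) + h = -2 + 3*h)
-4*(B(W) + X(4, -6)) = -4*((-2 + 3*(-16)) + 7) = -4*((-2 - 48) + 7) = -4*(-50 + 7) = -4*(-43) = 172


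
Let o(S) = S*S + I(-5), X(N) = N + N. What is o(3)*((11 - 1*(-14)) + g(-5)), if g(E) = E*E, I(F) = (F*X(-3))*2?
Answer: 3450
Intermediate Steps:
X(N) = 2*N
I(F) = -12*F (I(F) = (F*(2*(-3)))*2 = (F*(-6))*2 = -6*F*2 = -12*F)
g(E) = E²
o(S) = 60 + S² (o(S) = S*S - 12*(-5) = S² + 60 = 60 + S²)
o(3)*((11 - 1*(-14)) + g(-5)) = (60 + 3²)*((11 - 1*(-14)) + (-5)²) = (60 + 9)*((11 + 14) + 25) = 69*(25 + 25) = 69*50 = 3450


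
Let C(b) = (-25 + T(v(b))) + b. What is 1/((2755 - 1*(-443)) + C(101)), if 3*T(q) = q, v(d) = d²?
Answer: 3/20023 ≈ 0.00014983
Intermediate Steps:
T(q) = q/3
C(b) = -25 + b + b²/3 (C(b) = (-25 + b²/3) + b = -25 + b + b²/3)
1/((2755 - 1*(-443)) + C(101)) = 1/((2755 - 1*(-443)) + (-25 + 101 + (⅓)*101²)) = 1/((2755 + 443) + (-25 + 101 + (⅓)*10201)) = 1/(3198 + (-25 + 101 + 10201/3)) = 1/(3198 + 10429/3) = 1/(20023/3) = 3/20023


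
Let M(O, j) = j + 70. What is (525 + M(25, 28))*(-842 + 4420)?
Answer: 2229094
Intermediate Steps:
M(O, j) = 70 + j
(525 + M(25, 28))*(-842 + 4420) = (525 + (70 + 28))*(-842 + 4420) = (525 + 98)*3578 = 623*3578 = 2229094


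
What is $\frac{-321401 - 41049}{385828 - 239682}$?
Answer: $- \frac{16475}{6643} \approx -2.4801$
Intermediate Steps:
$\frac{-321401 - 41049}{385828 - 239682} = - \frac{362450}{146146} = \left(-362450\right) \frac{1}{146146} = - \frac{16475}{6643}$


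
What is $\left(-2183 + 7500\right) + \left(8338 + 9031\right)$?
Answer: $22686$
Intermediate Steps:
$\left(-2183 + 7500\right) + \left(8338 + 9031\right) = 5317 + 17369 = 22686$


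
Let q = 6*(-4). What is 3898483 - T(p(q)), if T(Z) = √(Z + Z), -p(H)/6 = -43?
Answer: 3898483 - 2*√129 ≈ 3.8985e+6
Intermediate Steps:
q = -24
p(H) = 258 (p(H) = -6*(-43) = 258)
T(Z) = √2*√Z (T(Z) = √(2*Z) = √2*√Z)
3898483 - T(p(q)) = 3898483 - √2*√258 = 3898483 - 2*√129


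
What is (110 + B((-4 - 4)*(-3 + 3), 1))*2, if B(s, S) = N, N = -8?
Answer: 204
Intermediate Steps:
B(s, S) = -8
(110 + B((-4 - 4)*(-3 + 3), 1))*2 = (110 - 8)*2 = 102*2 = 204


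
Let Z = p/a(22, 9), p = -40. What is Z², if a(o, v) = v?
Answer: 1600/81 ≈ 19.753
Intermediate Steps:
Z = -40/9 ≈ -4.4444
Z² = (-40/9)² = 1600/81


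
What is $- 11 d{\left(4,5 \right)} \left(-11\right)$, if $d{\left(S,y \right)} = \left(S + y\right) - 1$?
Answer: $968$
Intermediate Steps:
$d{\left(S,y \right)} = -1 + S + y$
$- 11 d{\left(4,5 \right)} \left(-11\right) = - 11 \left(-1 + 4 + 5\right) \left(-11\right) = \left(-11\right) 8 \left(-11\right) = \left(-88\right) \left(-11\right) = 968$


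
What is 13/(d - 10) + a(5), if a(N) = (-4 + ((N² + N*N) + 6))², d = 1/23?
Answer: 618917/229 ≈ 2702.7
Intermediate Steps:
d = 1/23 ≈ 0.043478
a(N) = (2 + 2*N²)² (a(N) = (-4 + ((N² + N²) + 6))² = (-4 + (2*N² + 6))² = (-4 + (6 + 2*N²))² = (2 + 2*N²)²)
13/(d - 10) + a(5) = 13/(1/23 - 10) + 4*(1 + 5²)² = 13/(-229/23) + 4*(1 + 25)² = -23/229*13 + 4*26² = -299/229 + 4*676 = -299/229 + 2704 = 618917/229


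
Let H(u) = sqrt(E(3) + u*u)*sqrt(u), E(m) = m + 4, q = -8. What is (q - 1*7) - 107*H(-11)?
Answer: -15 - 856*I*sqrt(22) ≈ -15.0 - 4015.0*I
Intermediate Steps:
E(m) = 4 + m
H(u) = sqrt(u)*sqrt(7 + u**2) (H(u) = sqrt((4 + 3) + u*u)*sqrt(u) = sqrt(7 + u**2)*sqrt(u) = sqrt(u)*sqrt(7 + u**2))
(q - 1*7) - 107*H(-11) = (-8 - 1*7) - 107*sqrt(-11)*sqrt(7 + (-11)**2) = (-8 - 7) - 107*I*sqrt(11)*sqrt(7 + 121) = -15 - 107*I*sqrt(11)*sqrt(128) = -15 - 107*I*sqrt(11)*8*sqrt(2) = -15 - 856*I*sqrt(22)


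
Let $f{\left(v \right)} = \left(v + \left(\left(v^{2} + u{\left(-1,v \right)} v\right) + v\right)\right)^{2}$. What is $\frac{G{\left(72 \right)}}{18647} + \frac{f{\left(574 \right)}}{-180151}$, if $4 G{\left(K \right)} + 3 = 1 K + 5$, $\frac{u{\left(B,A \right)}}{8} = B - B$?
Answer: $- \frac{4076690275682957}{6718551394} \approx -6.0678 \cdot 10^{5}$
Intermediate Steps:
$u{\left(B,A \right)} = 0$ ($u{\left(B,A \right)} = 8 \left(B - B\right) = 8 \cdot 0 = 0$)
$G{\left(K \right)} = \frac{1}{2} + \frac{K}{4}$ ($G{\left(K \right)} = - \frac{3}{4} + \frac{1 K + 5}{4} = - \frac{3}{4} + \frac{K + 5}{4} = - \frac{3}{4} + \frac{5 + K}{4} = - \frac{3}{4} + \left(\frac{5}{4} + \frac{K}{4}\right) = \frac{1}{2} + \frac{K}{4}$)
$f{\left(v \right)} = \left(v^{2} + 2 v\right)^{2}$ ($f{\left(v \right)} = \left(v + \left(\left(v^{2} + 0 v\right) + v\right)\right)^{2} = \left(v + \left(\left(v^{2} + 0\right) + v\right)\right)^{2} = \left(v + \left(v^{2} + v\right)\right)^{2} = \left(v + \left(v + v^{2}\right)\right)^{2} = \left(v^{2} + 2 v\right)^{2}$)
$\frac{G{\left(72 \right)}}{18647} + \frac{f{\left(574 \right)}}{-180151} = \frac{\frac{1}{2} + \frac{1}{4} \cdot 72}{18647} + \frac{574^{2} \left(2 + 574\right)^{2}}{-180151} = \left(\frac{1}{2} + 18\right) \frac{1}{18647} + 329476 \cdot 576^{2} \left(- \frac{1}{180151}\right) = \frac{37}{2} \cdot \frac{1}{18647} + 329476 \cdot 331776 \left(- \frac{1}{180151}\right) = \frac{37}{37294} + 109312229376 \left(- \frac{1}{180151}\right) = \frac{37}{37294} - \frac{109312229376}{180151} = - \frac{4076690275682957}{6718551394}$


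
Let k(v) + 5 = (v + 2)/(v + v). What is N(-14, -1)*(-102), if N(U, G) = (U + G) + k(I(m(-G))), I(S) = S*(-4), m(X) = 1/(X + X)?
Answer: 2040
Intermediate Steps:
m(X) = 1/(2*X)
I(S) = -4*S
k(v) = -5 + (2 + v)/(2*v) (k(v) = -5 + (v + 2)/(v + v) = -5 + (2 + v)/((2*v)) = -5 + (2 + v)*(1/(2*v)) = -5 + (2 + v)/(2*v))
N(U, G) = -9/2 + U + 3*G/2 (N(U, G) = (U + G) + (-9/2 + 1/(-2/((-G)))) = (G + U) + (-9/2 + 1/(-2*(-1/G))) = (G + U) + (-9/2 + 1/(-(-2)/G)) = (G + U) + (-9/2 + 1/(2/G)) = (G + U) + (-9/2 + G/2) = -9/2 + U + 3*G/2)
N(-14, -1)*(-102) = (-9/2 - 14 + (3/2)*(-1))*(-102) = (-9/2 - 14 - 3/2)*(-102) = -20*(-102) = 2040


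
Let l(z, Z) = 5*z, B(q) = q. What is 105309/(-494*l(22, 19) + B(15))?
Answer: -105309/54325 ≈ -1.9385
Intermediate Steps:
105309/(-494*l(22, 19) + B(15)) = 105309/(-2470*22 + 15) = 105309/(-494*110 + 15) = 105309/(-54340 + 15) = 105309/(-54325) = 105309*(-1/54325) = -105309/54325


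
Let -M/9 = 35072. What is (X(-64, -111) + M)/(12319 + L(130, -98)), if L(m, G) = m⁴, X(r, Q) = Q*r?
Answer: -308544/285622319 ≈ -0.0010803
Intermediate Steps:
M = -315648 (M = -9*35072 = -315648)
(X(-64, -111) + M)/(12319 + L(130, -98)) = (-111*(-64) - 315648)/(12319 + 130⁴) = (7104 - 315648)/(12319 + 285610000) = -308544/285622319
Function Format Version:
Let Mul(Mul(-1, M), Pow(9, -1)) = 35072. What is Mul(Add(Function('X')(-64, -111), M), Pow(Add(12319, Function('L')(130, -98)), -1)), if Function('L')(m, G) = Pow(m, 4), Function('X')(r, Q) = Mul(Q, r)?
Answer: Rational(-308544, 285622319) ≈ -0.0010803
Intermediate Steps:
M = -315648 (M = Mul(-9, 35072) = -315648)
Mul(Add(Function('X')(-64, -111), M), Pow(Add(12319, Function('L')(130, -98)), -1)) = Mul(Add(Mul(-111, -64), -315648), Pow(Add(12319, Pow(130, 4)), -1)) = Mul(Add(7104, -315648), Pow(Add(12319, 285610000), -1)) = Mul(-308544, Pow(285622319, -1)) = Mul(-308544, Rational(1, 285622319)) = Rational(-308544, 285622319)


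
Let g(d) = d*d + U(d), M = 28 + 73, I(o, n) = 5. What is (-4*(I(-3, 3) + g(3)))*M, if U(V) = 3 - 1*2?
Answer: -6060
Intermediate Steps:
M = 101
U(V) = 1 (U(V) = 3 - 2 = 1)
g(d) = 1 + d² (g(d) = d*d + 1 = d² + 1 = 1 + d²)
(-4*(I(-3, 3) + g(3)))*M = -4*(5 + (1 + 3²))*101 = -4*(5 + (1 + 9))*101 = -4*(5 + 10)*101 = -4*15*101 = -60*101 = -6060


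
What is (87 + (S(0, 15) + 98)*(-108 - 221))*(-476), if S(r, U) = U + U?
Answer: 20003900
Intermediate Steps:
S(r, U) = 2*U
(87 + (S(0, 15) + 98)*(-108 - 221))*(-476) = (87 + (2*15 + 98)*(-108 - 221))*(-476) = (87 + (30 + 98)*(-329))*(-476) = (87 + 128*(-329))*(-476) = (87 - 42112)*(-476) = -42025*(-476) = 20003900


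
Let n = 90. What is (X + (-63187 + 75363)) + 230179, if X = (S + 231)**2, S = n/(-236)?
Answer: 4115098389/13924 ≈ 2.9554e+5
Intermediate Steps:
S = -45/118 (S = 90/(-236) = 90*(-1/236) = -45/118 ≈ -0.38136)
X = 740547369/13924 (X = (-45/118 + 231)**2 = (27213/118)**2 = 740547369/13924 ≈ 53185.)
(X + (-63187 + 75363)) + 230179 = (740547369/13924 + (-63187 + 75363)) + 230179 = (740547369/13924 + 12176) + 230179 = 910085993/13924 + 230179 = 4115098389/13924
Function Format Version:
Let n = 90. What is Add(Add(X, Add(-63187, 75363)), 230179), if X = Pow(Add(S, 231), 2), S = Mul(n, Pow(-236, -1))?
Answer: Rational(4115098389, 13924) ≈ 2.9554e+5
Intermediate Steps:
S = Rational(-45, 118) (S = Mul(90, Pow(-236, -1)) = Mul(90, Rational(-1, 236)) = Rational(-45, 118) ≈ -0.38136)
X = Rational(740547369, 13924) (X = Pow(Add(Rational(-45, 118), 231), 2) = Pow(Rational(27213, 118), 2) = Rational(740547369, 13924) ≈ 53185.)
Add(Add(X, Add(-63187, 75363)), 230179) = Add(Add(Rational(740547369, 13924), Add(-63187, 75363)), 230179) = Add(Add(Rational(740547369, 13924), 12176), 230179) = Add(Rational(910085993, 13924), 230179) = Rational(4115098389, 13924)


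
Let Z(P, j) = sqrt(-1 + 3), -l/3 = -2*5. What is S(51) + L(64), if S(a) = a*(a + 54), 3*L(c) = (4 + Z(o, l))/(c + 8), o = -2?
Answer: 289171/54 + sqrt(2)/216 ≈ 5355.0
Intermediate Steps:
l = 30 (l = -(-6)*5 = -3*(-10) = 30)
Z(P, j) = sqrt(2)
L(c) = (4 + sqrt(2))/(3*(8 + c)) (L(c) = ((4 + sqrt(2))/(c + 8))/3 = ((4 + sqrt(2))/(8 + c))/3 = (4 + sqrt(2))/(3*(8 + c)))
S(a) = a*(54 + a)
S(51) + L(64) = 51*(54 + 51) + (4 + sqrt(2))/(3*(8 + 64)) = 51*105 + (1/3)*(4 + sqrt(2))/72 = 5355 + (1/3)*(1/72)*(4 + sqrt(2)) = 5355 + (1/54 + sqrt(2)/216) = 289171/54 + sqrt(2)/216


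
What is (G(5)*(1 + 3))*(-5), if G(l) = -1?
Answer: 20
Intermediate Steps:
(G(5)*(1 + 3))*(-5) = -(1 + 3)*(-5) = -1*4*(-5) = -4*(-5) = 20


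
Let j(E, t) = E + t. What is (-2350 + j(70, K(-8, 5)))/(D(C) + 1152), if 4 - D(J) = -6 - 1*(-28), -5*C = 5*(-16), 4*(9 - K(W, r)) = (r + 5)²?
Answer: -164/81 ≈ -2.0247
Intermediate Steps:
K(W, r) = 9 - (5 + r)²/4 (K(W, r) = 9 - (r + 5)²/4 = 9 - (5 + r)²/4)
C = 16 (C = -(-16) = -⅕*(-80) = 16)
D(J) = -18 (D(J) = 4 - (-6 - 1*(-28)) = 4 - (-6 + 28) = 4 - 1*22 = 4 - 22 = -18)
(-2350 + j(70, K(-8, 5)))/(D(C) + 1152) = (-2350 + (70 + (9 - (5 + 5)²/4)))/(-18 + 1152) = (-2350 + (70 + (9 - ¼*10²)))/1134 = (-2350 + (70 + (9 - ¼*100)))*(1/1134) = (-2350 + (70 + (9 - 25)))*(1/1134) = (-2350 + (70 - 16))*(1/1134) = (-2350 + 54)*(1/1134) = -2296*1/1134 = -164/81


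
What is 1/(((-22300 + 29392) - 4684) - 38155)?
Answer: -1/35747 ≈ -2.7974e-5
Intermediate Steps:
1/(((-22300 + 29392) - 4684) - 38155) = 1/((7092 - 4684) - 38155) = 1/(2408 - 38155) = 1/(-35747) = -1/35747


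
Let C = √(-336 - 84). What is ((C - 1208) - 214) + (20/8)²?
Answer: -5663/4 + 2*I*√105 ≈ -1415.8 + 20.494*I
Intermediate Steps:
C = 2*I*√105 (C = √(-420) = 2*I*√105 ≈ 20.494*I)
((C - 1208) - 214) + (20/8)² = ((2*I*√105 - 1208) - 214) + (20/8)² = ((-1208 + 2*I*√105) - 214) + (20*(⅛))² = (-1422 + 2*I*√105) + (5/2)² = (-1422 + 2*I*√105) + 25/4 = -5663/4 + 2*I*√105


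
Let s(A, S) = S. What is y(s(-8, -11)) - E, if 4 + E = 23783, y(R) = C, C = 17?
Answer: -23762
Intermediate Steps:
y(R) = 17
E = 23779 (E = -4 + 23783 = 23779)
y(s(-8, -11)) - E = 17 - 1*23779 = 17 - 23779 = -23762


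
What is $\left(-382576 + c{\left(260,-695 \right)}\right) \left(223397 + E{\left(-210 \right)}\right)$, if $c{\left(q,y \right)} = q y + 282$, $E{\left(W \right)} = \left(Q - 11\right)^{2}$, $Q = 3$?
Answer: $-125807202234$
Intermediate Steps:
$E{\left(W \right)} = 64$ ($E{\left(W \right)} = \left(3 - 11\right)^{2} = \left(-8\right)^{2} = 64$)
$c{\left(q,y \right)} = 282 + q y$
$\left(-382576 + c{\left(260,-695 \right)}\right) \left(223397 + E{\left(-210 \right)}\right) = \left(-382576 + \left(282 + 260 \left(-695\right)\right)\right) \left(223397 + 64\right) = \left(-382576 + \left(282 - 180700\right)\right) 223461 = \left(-382576 - 180418\right) 223461 = \left(-562994\right) 223461 = -125807202234$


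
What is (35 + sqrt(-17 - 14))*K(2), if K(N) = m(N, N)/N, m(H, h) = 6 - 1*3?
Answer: 105/2 + 3*I*sqrt(31)/2 ≈ 52.5 + 8.3517*I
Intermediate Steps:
m(H, h) = 3 (m(H, h) = 6 - 3 = 3)
K(N) = 3/N
(35 + sqrt(-17 - 14))*K(2) = (35 + sqrt(-17 - 14))*(3/2) = (35 + sqrt(-31))*(3*(1/2)) = (35 + I*sqrt(31))*(3/2) = 105/2 + 3*I*sqrt(31)/2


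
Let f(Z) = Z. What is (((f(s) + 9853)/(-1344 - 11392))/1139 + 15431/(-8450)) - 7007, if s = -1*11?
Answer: -16521728065837/2357274400 ≈ -7008.8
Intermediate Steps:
s = -11
(((f(s) + 9853)/(-1344 - 11392))/1139 + 15431/(-8450)) - 7007 = (((-11 + 9853)/(-1344 - 11392))/1139 + 15431/(-8450)) - 7007 = ((9842/(-12736))*(1/1139) + 15431*(-1/8450)) - 7007 = ((9842*(-1/12736))*(1/1139) - 1187/650) - 7007 = (-4921/6368*1/1139 - 1187/650) - 7007 = (-4921/7253152 - 1187/650) - 7007 = -4306345037/2357274400 - 7007 = -16521728065837/2357274400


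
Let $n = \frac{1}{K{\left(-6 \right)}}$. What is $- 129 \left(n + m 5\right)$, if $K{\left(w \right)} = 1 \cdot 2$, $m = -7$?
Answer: $\frac{8901}{2} \approx 4450.5$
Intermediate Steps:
$K{\left(w \right)} = 2$
$n = \frac{1}{2} \approx 0.5$
$- 129 \left(n + m 5\right) = - 129 \left(\frac{1}{2} - 35\right) = \left(-129\right) \left(- \frac{69}{2}\right) = \frac{8901}{2}$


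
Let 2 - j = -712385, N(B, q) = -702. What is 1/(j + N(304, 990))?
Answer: 1/711685 ≈ 1.4051e-6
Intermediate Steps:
j = 712387 (j = 2 - 1*(-712385) = 2 + 712385 = 712387)
1/(j + N(304, 990)) = 1/(712387 - 702) = 1/711685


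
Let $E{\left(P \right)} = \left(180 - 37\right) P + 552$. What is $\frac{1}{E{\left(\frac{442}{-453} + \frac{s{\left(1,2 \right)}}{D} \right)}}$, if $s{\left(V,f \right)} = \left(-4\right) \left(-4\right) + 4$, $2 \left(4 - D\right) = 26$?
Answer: $\frac{1359}{128690} \approx 0.01056$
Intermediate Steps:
$D = -9$ ($D = 4 - 13 = -9$)
$s{\left(V,f \right)} = 20$ ($s{\left(V,f \right)} = 16 + 4 = 20$)
$E{\left(P \right)} = 552 + 143 P$ ($E{\left(P \right)} = \left(180 - 37\right) P + 552 = 143 P + 552 = 552 + 143 P$)
$\frac{1}{E{\left(\frac{442}{-453} + \frac{s{\left(1,2 \right)}}{D} \right)}} = \frac{1}{552 + 143 \left(\frac{442}{-453} + \frac{20}{-9}\right)} = \frac{1}{552 + 143 \left(442 \left(- \frac{1}{453}\right) + 20 \left(- \frac{1}{9}\right)\right)} = \frac{1}{552 + 143 \left(- \frac{442}{453} - \frac{20}{9}\right)} = \frac{1}{552 + 143 \left(- \frac{4346}{1359}\right)} = \frac{1}{552 - \frac{621478}{1359}} = \frac{1}{\frac{128690}{1359}} = \frac{1359}{128690}$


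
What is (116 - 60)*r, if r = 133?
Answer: 7448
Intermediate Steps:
(116 - 60)*r = (116 - 60)*133 = 56*133 = 7448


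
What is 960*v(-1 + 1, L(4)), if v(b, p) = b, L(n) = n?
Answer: 0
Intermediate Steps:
960*v(-1 + 1, L(4)) = 960*(-1 + 1) = 960*0 = 0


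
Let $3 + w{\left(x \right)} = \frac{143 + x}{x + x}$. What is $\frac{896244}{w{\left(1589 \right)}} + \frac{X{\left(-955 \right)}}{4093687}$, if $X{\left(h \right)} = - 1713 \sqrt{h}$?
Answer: $- \frac{1424131716}{3901} - \frac{1713 i \sqrt{955}}{4093687} \approx -3.6507 \cdot 10^{5} - 0.012931 i$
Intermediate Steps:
$w{\left(x \right)} = -3 + \frac{143 + x}{2 x}$ ($w{\left(x \right)} = -3 + \frac{143 + x}{x + x} = -3 + \frac{143 + x}{2 x}$)
$\frac{896244}{w{\left(1589 \right)}} + \frac{X{\left(-955 \right)}}{4093687} = \frac{896244}{\frac{1}{2} \cdot \frac{1}{1589} \left(143 - 7945\right)} + \frac{\left(-1713\right) \sqrt{-955}}{4093687} = \frac{896244}{\frac{1}{2} \cdot \frac{1}{1589} \left(143 - 7945\right)} + - 1713 i \sqrt{955} \cdot \frac{1}{4093687} = \frac{896244}{\frac{1}{2} \cdot \frac{1}{1589} \left(-7802\right)} + - 1713 i \sqrt{955} \cdot \frac{1}{4093687} = \frac{896244}{- \frac{3901}{1589}} - \frac{1713 i \sqrt{955}}{4093687} = 896244 \left(- \frac{1589}{3901}\right) - \frac{1713 i \sqrt{955}}{4093687} = - \frac{1424131716}{3901} - \frac{1713 i \sqrt{955}}{4093687}$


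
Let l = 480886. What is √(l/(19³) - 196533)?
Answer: I*√25603240259/361 ≈ 443.24*I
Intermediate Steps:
√(l/(19³) - 196533) = √(480886/(19³) - 196533) = √(480886/6859 - 196533) = √(-1347538961/6859) = I*√25603240259/361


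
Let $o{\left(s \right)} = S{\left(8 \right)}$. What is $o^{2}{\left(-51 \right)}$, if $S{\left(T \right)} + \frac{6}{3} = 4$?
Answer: $4$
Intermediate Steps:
$S{\left(T \right)} = 2$ ($S{\left(T \right)} = -2 + 4 = 2$)
$o{\left(s \right)} = 2$
$o^{2}{\left(-51 \right)} = 2^{2} = 4$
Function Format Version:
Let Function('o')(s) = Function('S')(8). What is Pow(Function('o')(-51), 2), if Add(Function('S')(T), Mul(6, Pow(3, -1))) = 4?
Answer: 4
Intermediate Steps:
Function('S')(T) = 2 (Function('S')(T) = Add(-2, 4) = 2)
Function('o')(s) = 2
Pow(Function('o')(-51), 2) = Pow(2, 2) = 4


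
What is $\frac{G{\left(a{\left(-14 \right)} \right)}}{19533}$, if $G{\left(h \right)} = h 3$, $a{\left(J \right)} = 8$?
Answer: $\frac{8}{6511} \approx 0.0012287$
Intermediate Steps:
$G{\left(h \right)} = 3 h$
$\frac{G{\left(a{\left(-14 \right)} \right)}}{19533} = \frac{3 \cdot 8}{19533} = 24 \cdot \frac{1}{19533} = \frac{8}{6511}$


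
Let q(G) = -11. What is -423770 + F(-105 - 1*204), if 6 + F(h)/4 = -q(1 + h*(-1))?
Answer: -423750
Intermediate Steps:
F(h) = 20 (F(h) = -24 + 4*(-1*(-11)) = -24 + 4*11 = -24 + 44 = 20)
-423770 + F(-105 - 1*204) = -423770 + 20 = -423750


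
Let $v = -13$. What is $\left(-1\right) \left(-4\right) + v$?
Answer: $-9$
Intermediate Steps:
$\left(-1\right) \left(-4\right) + v = \left(-1\right) \left(-4\right) - 13 = 4 - 13 = -9$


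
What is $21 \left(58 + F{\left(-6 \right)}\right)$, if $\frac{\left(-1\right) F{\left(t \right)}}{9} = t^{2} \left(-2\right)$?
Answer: $14826$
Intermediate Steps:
$F{\left(t \right)} = 18 t^{2}$ ($F{\left(t \right)} = - 9 t^{2} \left(-2\right) = - 9 \left(- 2 t^{2}\right) = 18 t^{2}$)
$21 \left(58 + F{\left(-6 \right)}\right) = 21 \left(58 + 18 \left(-6\right)^{2}\right) = 21 \left(58 + 18 \cdot 36\right) = 21 \left(58 + 648\right) = 21 \cdot 706 = 14826$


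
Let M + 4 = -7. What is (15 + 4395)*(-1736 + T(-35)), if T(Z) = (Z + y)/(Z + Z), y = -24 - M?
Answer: -7652736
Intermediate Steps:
M = -11 (M = -4 - 7 = -11)
y = -13 (y = -24 - 1*(-11) = -24 + 11 = -13)
T(Z) = (-13 + Z)/(2*Z) (T(Z) = (Z - 13)/(Z + Z) = (-13 + Z)/((2*Z)) = (-13 + Z)*(1/(2*Z)) = (-13 + Z)/(2*Z))
(15 + 4395)*(-1736 + T(-35)) = (15 + 4395)*(-1736 + (½)*(-13 - 35)/(-35)) = 4410*(-1736 + (½)*(-1/35)*(-48)) = 4410*(-1736 + 24/35) = 4410*(-60736/35) = -7652736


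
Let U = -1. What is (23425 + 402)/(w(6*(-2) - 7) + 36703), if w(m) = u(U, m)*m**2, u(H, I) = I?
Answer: 23827/29844 ≈ 0.79838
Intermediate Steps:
w(m) = m**3 (w(m) = m*m**2 = m**3)
(23425 + 402)/(w(6*(-2) - 7) + 36703) = (23425 + 402)/((6*(-2) - 7)**3 + 36703) = 23827/((-12 - 7)**3 + 36703) = 23827/((-19)**3 + 36703) = 23827/(-6859 + 36703) = 23827/29844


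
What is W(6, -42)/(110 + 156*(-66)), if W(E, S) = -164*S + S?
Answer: -3423/5093 ≈ -0.67210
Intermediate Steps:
W(E, S) = -163*S
W(6, -42)/(110 + 156*(-66)) = (-163*(-42))/(110 + 156*(-66)) = 6846/(110 - 10296) = 6846/(-10186) = 6846*(-1/10186) = -3423/5093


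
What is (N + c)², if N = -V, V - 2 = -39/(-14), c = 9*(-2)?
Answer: 101761/196 ≈ 519.19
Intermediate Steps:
c = -18
V = 67/14 (V = 2 - 39/(-14) = 2 - 39*(-1/14) = 2 + 39/14 = 67/14 ≈ 4.7857)
N = -67/14 (N = -1*67/14 = -67/14 ≈ -4.7857)
(N + c)² = (-67/14 - 18)² = (-319/14)² = 101761/196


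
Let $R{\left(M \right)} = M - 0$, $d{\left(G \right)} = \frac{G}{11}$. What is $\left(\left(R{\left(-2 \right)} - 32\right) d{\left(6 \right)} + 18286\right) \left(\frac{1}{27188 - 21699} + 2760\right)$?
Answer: $\frac{3044199161822}{60379} \approx 5.0418 \cdot 10^{7}$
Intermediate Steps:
$d{\left(G \right)} = \frac{G}{11}$ ($d{\left(G \right)} = G \frac{1}{11} = \frac{G}{11}$)
$R{\left(M \right)} = M$ ($R{\left(M \right)} = M + 0 = M$)
$\left(\left(R{\left(-2 \right)} - 32\right) d{\left(6 \right)} + 18286\right) \left(\frac{1}{27188 - 21699} + 2760\right) = \left(\left(-2 - 32\right) \frac{1}{11} \cdot 6 + 18286\right) \left(\frac{1}{27188 - 21699} + 2760\right) = \left(\left(-34\right) \frac{6}{11} + 18286\right) \left(\frac{1}{5489} + 2760\right) = \left(- \frac{204}{11} + 18286\right) \left(\frac{1}{5489} + 2760\right) = \frac{200942}{11} \cdot \frac{15149641}{5489} = \frac{3044199161822}{60379}$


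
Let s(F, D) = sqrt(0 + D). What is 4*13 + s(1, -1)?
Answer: 52 + I ≈ 52.0 + 1.0*I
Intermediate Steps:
s(F, D) = sqrt(D)
4*13 + s(1, -1) = 4*13 + sqrt(-1) = 52 + I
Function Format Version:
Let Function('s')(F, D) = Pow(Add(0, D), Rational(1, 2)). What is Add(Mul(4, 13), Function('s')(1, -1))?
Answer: Add(52, I) ≈ Add(52.000, Mul(1.0000, I))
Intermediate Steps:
Function('s')(F, D) = Pow(D, Rational(1, 2))
Add(Mul(4, 13), Function('s')(1, -1)) = Add(Mul(4, 13), Pow(-1, Rational(1, 2))) = Add(52, I)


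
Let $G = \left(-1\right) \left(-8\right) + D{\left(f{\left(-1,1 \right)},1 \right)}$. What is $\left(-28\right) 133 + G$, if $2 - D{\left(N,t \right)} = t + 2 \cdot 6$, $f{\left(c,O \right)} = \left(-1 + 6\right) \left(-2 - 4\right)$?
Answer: $-3727$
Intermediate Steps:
$f{\left(c,O \right)} = -30$ ($f{\left(c,O \right)} = 5 \left(-6\right) = -30$)
$D{\left(N,t \right)} = -10 - t$ ($D{\left(N,t \right)} = 2 - \left(t + 2 \cdot 6\right) = 2 - \left(t + 12\right) = 2 - \left(12 + t\right) = -10 - t$)
$G = -3$ ($G = \left(-1\right) \left(-8\right) - 11 = 8 - 11 = -3$)
$\left(-28\right) 133 + G = \left(-28\right) 133 - 3 = -3724 - 3 = -3727$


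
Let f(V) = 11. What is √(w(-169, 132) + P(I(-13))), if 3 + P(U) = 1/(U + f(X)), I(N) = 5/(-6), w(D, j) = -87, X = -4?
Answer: 2*I*√83631/61 ≈ 9.4816*I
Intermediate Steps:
I(N) = -⅚ (I(N) = 5*(-⅙) = -⅚)
P(U) = -3 + 1/(11 + U) (P(U) = -3 + 1/(U + 11) = -3 + 1/(11 + U))
√(w(-169, 132) + P(I(-13))) = √(-87 + (-32 - 3*(-⅚))/(11 - ⅚)) = √(-87 + (-32 + 5/2)/(61/6)) = √(-87 + (6/61)*(-59/2)) = √(-87 - 177/61) = √(-5484/61) = 2*I*√83631/61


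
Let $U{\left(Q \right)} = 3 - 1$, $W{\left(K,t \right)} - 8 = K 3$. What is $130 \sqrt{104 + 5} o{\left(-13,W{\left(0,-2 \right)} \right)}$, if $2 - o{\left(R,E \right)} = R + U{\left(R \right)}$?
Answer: $1690 \sqrt{109} \approx 17644.0$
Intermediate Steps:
$W{\left(K,t \right)} = 8 + 3 K$ ($W{\left(K,t \right)} = 8 + K 3 = 8 + 3 K$)
$U{\left(Q \right)} = 2$ ($U{\left(Q \right)} = 3 - 1 = 2$)
$o{\left(R,E \right)} = - R$ ($o{\left(R,E \right)} = 2 - \left(R + 2\right) = 2 - \left(2 + R\right) = - R$)
$130 \sqrt{104 + 5} o{\left(-13,W{\left(0,-2 \right)} \right)} = 130 \sqrt{104 + 5} \left(\left(-1\right) \left(-13\right)\right) = 130 \sqrt{109} \cdot 13 = 1690 \sqrt{109}$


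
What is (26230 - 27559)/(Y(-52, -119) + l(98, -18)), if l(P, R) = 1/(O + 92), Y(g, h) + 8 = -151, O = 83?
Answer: 232575/27824 ≈ 8.3588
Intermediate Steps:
Y(g, h) = -159 (Y(g, h) = -8 - 151 = -159)
l(P, R) = 1/175 (l(P, R) = 1/(83 + 92) = 1/175)
(26230 - 27559)/(Y(-52, -119) + l(98, -18)) = (26230 - 27559)/(-159 + 1/175) = -1329/(-27824/175) = -1329*(-175/27824) = 232575/27824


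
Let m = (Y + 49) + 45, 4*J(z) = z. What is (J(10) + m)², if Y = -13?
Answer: 27889/4 ≈ 6972.3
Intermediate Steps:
J(z) = z/4
m = 81 (m = (-13 + 49) + 45 = 36 + 45 = 81)
(J(10) + m)² = ((¼)*10 + 81)² = (5/2 + 81)² = (167/2)² = 27889/4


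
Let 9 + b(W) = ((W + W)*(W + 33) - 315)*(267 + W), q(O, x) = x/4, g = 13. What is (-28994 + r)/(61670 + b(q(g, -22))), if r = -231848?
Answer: 1043368/399261 ≈ 2.6132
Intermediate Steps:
q(O, x) = x/4 (q(O, x) = x*(1/4) = x/4)
b(W) = -9 + (-315 + 2*W*(33 + W))*(267 + W) (b(W) = -9 + ((W + W)*(W + 33) - 315)*(267 + W) = -9 + ((2*W)*(33 + W) - 315)*(267 + W) = -9 + (2*W*(33 + W) - 315)*(267 + W) = -9 + (-315 + 2*W*(33 + W))*(267 + W))
(-28994 + r)/(61670 + b(q(g, -22))) = (-28994 - 231848)/(61670 + (-84114 + 2*((1/4)*(-22))**3 + 600*((1/4)*(-22))**2 + 17307*((1/4)*(-22)))) = -260842/(61670 + (-84114 + 2*(-11/2)**3 + 600*(-11/2)**2 + 17307*(-11/2))) = -260842/(61670 + (-84114 + 2*(-1331/8) + 600*(121/4) - 190377/2)) = -260842/(61670 + (-84114 - 1331/4 + 18150 - 190377/2)) = -260842/(61670 - 645941/4) = -260842/(-399261/4) = -260842*(-4/399261) = 1043368/399261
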